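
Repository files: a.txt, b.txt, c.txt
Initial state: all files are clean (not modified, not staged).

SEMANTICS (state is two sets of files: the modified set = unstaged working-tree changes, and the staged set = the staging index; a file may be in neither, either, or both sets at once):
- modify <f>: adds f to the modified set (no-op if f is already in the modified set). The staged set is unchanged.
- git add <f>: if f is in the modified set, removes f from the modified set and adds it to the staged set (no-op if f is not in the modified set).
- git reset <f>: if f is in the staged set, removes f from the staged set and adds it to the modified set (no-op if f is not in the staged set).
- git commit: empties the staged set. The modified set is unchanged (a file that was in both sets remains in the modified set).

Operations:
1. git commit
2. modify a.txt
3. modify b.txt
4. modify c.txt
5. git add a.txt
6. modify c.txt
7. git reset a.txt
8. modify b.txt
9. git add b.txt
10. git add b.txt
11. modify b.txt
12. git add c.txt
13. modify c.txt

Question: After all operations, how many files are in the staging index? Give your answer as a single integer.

Answer: 2

Derivation:
After op 1 (git commit): modified={none} staged={none}
After op 2 (modify a.txt): modified={a.txt} staged={none}
After op 3 (modify b.txt): modified={a.txt, b.txt} staged={none}
After op 4 (modify c.txt): modified={a.txt, b.txt, c.txt} staged={none}
After op 5 (git add a.txt): modified={b.txt, c.txt} staged={a.txt}
After op 6 (modify c.txt): modified={b.txt, c.txt} staged={a.txt}
After op 7 (git reset a.txt): modified={a.txt, b.txt, c.txt} staged={none}
After op 8 (modify b.txt): modified={a.txt, b.txt, c.txt} staged={none}
After op 9 (git add b.txt): modified={a.txt, c.txt} staged={b.txt}
After op 10 (git add b.txt): modified={a.txt, c.txt} staged={b.txt}
After op 11 (modify b.txt): modified={a.txt, b.txt, c.txt} staged={b.txt}
After op 12 (git add c.txt): modified={a.txt, b.txt} staged={b.txt, c.txt}
After op 13 (modify c.txt): modified={a.txt, b.txt, c.txt} staged={b.txt, c.txt}
Final staged set: {b.txt, c.txt} -> count=2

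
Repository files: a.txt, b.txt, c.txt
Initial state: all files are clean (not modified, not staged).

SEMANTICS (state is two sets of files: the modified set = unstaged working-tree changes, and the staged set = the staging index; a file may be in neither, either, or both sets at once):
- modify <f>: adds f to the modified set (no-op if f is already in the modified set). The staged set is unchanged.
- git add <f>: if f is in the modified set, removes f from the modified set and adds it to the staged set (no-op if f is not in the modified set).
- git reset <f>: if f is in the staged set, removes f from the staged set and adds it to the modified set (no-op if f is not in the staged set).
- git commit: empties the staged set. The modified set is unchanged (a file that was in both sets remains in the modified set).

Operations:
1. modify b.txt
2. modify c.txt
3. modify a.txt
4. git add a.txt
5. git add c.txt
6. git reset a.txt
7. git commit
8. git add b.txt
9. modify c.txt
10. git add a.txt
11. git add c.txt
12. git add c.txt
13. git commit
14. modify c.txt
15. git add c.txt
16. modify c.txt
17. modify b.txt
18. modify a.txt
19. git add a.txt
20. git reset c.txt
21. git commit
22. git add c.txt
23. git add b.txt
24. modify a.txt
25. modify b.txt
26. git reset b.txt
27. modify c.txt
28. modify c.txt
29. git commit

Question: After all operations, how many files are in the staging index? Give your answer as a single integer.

After op 1 (modify b.txt): modified={b.txt} staged={none}
After op 2 (modify c.txt): modified={b.txt, c.txt} staged={none}
After op 3 (modify a.txt): modified={a.txt, b.txt, c.txt} staged={none}
After op 4 (git add a.txt): modified={b.txt, c.txt} staged={a.txt}
After op 5 (git add c.txt): modified={b.txt} staged={a.txt, c.txt}
After op 6 (git reset a.txt): modified={a.txt, b.txt} staged={c.txt}
After op 7 (git commit): modified={a.txt, b.txt} staged={none}
After op 8 (git add b.txt): modified={a.txt} staged={b.txt}
After op 9 (modify c.txt): modified={a.txt, c.txt} staged={b.txt}
After op 10 (git add a.txt): modified={c.txt} staged={a.txt, b.txt}
After op 11 (git add c.txt): modified={none} staged={a.txt, b.txt, c.txt}
After op 12 (git add c.txt): modified={none} staged={a.txt, b.txt, c.txt}
After op 13 (git commit): modified={none} staged={none}
After op 14 (modify c.txt): modified={c.txt} staged={none}
After op 15 (git add c.txt): modified={none} staged={c.txt}
After op 16 (modify c.txt): modified={c.txt} staged={c.txt}
After op 17 (modify b.txt): modified={b.txt, c.txt} staged={c.txt}
After op 18 (modify a.txt): modified={a.txt, b.txt, c.txt} staged={c.txt}
After op 19 (git add a.txt): modified={b.txt, c.txt} staged={a.txt, c.txt}
After op 20 (git reset c.txt): modified={b.txt, c.txt} staged={a.txt}
After op 21 (git commit): modified={b.txt, c.txt} staged={none}
After op 22 (git add c.txt): modified={b.txt} staged={c.txt}
After op 23 (git add b.txt): modified={none} staged={b.txt, c.txt}
After op 24 (modify a.txt): modified={a.txt} staged={b.txt, c.txt}
After op 25 (modify b.txt): modified={a.txt, b.txt} staged={b.txt, c.txt}
After op 26 (git reset b.txt): modified={a.txt, b.txt} staged={c.txt}
After op 27 (modify c.txt): modified={a.txt, b.txt, c.txt} staged={c.txt}
After op 28 (modify c.txt): modified={a.txt, b.txt, c.txt} staged={c.txt}
After op 29 (git commit): modified={a.txt, b.txt, c.txt} staged={none}
Final staged set: {none} -> count=0

Answer: 0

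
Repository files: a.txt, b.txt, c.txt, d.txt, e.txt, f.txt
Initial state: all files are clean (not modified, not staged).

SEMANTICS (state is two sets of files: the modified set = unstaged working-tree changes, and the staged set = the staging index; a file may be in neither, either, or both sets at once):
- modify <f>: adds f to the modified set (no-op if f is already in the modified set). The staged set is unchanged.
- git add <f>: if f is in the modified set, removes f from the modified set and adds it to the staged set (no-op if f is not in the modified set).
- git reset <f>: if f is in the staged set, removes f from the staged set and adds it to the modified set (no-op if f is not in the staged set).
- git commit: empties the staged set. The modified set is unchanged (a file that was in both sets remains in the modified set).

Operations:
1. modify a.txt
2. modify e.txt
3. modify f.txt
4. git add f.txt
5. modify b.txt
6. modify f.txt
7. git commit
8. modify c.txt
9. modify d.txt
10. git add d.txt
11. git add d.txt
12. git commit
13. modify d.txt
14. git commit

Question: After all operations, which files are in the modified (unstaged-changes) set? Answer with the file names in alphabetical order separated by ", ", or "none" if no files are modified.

Answer: a.txt, b.txt, c.txt, d.txt, e.txt, f.txt

Derivation:
After op 1 (modify a.txt): modified={a.txt} staged={none}
After op 2 (modify e.txt): modified={a.txt, e.txt} staged={none}
After op 3 (modify f.txt): modified={a.txt, e.txt, f.txt} staged={none}
After op 4 (git add f.txt): modified={a.txt, e.txt} staged={f.txt}
After op 5 (modify b.txt): modified={a.txt, b.txt, e.txt} staged={f.txt}
After op 6 (modify f.txt): modified={a.txt, b.txt, e.txt, f.txt} staged={f.txt}
After op 7 (git commit): modified={a.txt, b.txt, e.txt, f.txt} staged={none}
After op 8 (modify c.txt): modified={a.txt, b.txt, c.txt, e.txt, f.txt} staged={none}
After op 9 (modify d.txt): modified={a.txt, b.txt, c.txt, d.txt, e.txt, f.txt} staged={none}
After op 10 (git add d.txt): modified={a.txt, b.txt, c.txt, e.txt, f.txt} staged={d.txt}
After op 11 (git add d.txt): modified={a.txt, b.txt, c.txt, e.txt, f.txt} staged={d.txt}
After op 12 (git commit): modified={a.txt, b.txt, c.txt, e.txt, f.txt} staged={none}
After op 13 (modify d.txt): modified={a.txt, b.txt, c.txt, d.txt, e.txt, f.txt} staged={none}
After op 14 (git commit): modified={a.txt, b.txt, c.txt, d.txt, e.txt, f.txt} staged={none}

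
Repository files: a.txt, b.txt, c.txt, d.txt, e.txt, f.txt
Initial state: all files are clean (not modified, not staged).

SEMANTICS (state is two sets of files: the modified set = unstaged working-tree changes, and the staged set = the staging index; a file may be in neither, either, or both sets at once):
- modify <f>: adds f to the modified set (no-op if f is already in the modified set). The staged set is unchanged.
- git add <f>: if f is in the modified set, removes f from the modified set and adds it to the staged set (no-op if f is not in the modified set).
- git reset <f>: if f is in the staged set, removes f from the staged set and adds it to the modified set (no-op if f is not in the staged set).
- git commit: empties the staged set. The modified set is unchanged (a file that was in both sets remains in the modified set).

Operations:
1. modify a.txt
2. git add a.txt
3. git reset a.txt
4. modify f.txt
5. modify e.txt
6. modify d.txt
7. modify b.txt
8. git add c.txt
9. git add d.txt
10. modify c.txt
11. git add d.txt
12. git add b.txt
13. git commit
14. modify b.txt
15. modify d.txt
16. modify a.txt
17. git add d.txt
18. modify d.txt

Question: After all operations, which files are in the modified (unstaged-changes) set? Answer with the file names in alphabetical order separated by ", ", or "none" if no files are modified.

Answer: a.txt, b.txt, c.txt, d.txt, e.txt, f.txt

Derivation:
After op 1 (modify a.txt): modified={a.txt} staged={none}
After op 2 (git add a.txt): modified={none} staged={a.txt}
After op 3 (git reset a.txt): modified={a.txt} staged={none}
After op 4 (modify f.txt): modified={a.txt, f.txt} staged={none}
After op 5 (modify e.txt): modified={a.txt, e.txt, f.txt} staged={none}
After op 6 (modify d.txt): modified={a.txt, d.txt, e.txt, f.txt} staged={none}
After op 7 (modify b.txt): modified={a.txt, b.txt, d.txt, e.txt, f.txt} staged={none}
After op 8 (git add c.txt): modified={a.txt, b.txt, d.txt, e.txt, f.txt} staged={none}
After op 9 (git add d.txt): modified={a.txt, b.txt, e.txt, f.txt} staged={d.txt}
After op 10 (modify c.txt): modified={a.txt, b.txt, c.txt, e.txt, f.txt} staged={d.txt}
After op 11 (git add d.txt): modified={a.txt, b.txt, c.txt, e.txt, f.txt} staged={d.txt}
After op 12 (git add b.txt): modified={a.txt, c.txt, e.txt, f.txt} staged={b.txt, d.txt}
After op 13 (git commit): modified={a.txt, c.txt, e.txt, f.txt} staged={none}
After op 14 (modify b.txt): modified={a.txt, b.txt, c.txt, e.txt, f.txt} staged={none}
After op 15 (modify d.txt): modified={a.txt, b.txt, c.txt, d.txt, e.txt, f.txt} staged={none}
After op 16 (modify a.txt): modified={a.txt, b.txt, c.txt, d.txt, e.txt, f.txt} staged={none}
After op 17 (git add d.txt): modified={a.txt, b.txt, c.txt, e.txt, f.txt} staged={d.txt}
After op 18 (modify d.txt): modified={a.txt, b.txt, c.txt, d.txt, e.txt, f.txt} staged={d.txt}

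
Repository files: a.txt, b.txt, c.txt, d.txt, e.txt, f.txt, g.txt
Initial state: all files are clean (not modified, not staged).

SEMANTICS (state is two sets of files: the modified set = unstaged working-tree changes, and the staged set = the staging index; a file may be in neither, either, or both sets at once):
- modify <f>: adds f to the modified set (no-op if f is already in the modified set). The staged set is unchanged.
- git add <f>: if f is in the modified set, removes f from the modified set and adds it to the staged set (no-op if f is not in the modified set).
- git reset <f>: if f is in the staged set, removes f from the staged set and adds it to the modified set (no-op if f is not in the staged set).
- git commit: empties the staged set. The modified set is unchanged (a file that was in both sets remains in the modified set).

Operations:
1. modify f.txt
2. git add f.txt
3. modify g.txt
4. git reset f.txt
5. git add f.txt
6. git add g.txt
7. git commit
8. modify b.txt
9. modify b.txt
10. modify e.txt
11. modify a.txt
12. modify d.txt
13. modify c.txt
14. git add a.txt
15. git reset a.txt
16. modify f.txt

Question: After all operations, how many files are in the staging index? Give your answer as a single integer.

Answer: 0

Derivation:
After op 1 (modify f.txt): modified={f.txt} staged={none}
After op 2 (git add f.txt): modified={none} staged={f.txt}
After op 3 (modify g.txt): modified={g.txt} staged={f.txt}
After op 4 (git reset f.txt): modified={f.txt, g.txt} staged={none}
After op 5 (git add f.txt): modified={g.txt} staged={f.txt}
After op 6 (git add g.txt): modified={none} staged={f.txt, g.txt}
After op 7 (git commit): modified={none} staged={none}
After op 8 (modify b.txt): modified={b.txt} staged={none}
After op 9 (modify b.txt): modified={b.txt} staged={none}
After op 10 (modify e.txt): modified={b.txt, e.txt} staged={none}
After op 11 (modify a.txt): modified={a.txt, b.txt, e.txt} staged={none}
After op 12 (modify d.txt): modified={a.txt, b.txt, d.txt, e.txt} staged={none}
After op 13 (modify c.txt): modified={a.txt, b.txt, c.txt, d.txt, e.txt} staged={none}
After op 14 (git add a.txt): modified={b.txt, c.txt, d.txt, e.txt} staged={a.txt}
After op 15 (git reset a.txt): modified={a.txt, b.txt, c.txt, d.txt, e.txt} staged={none}
After op 16 (modify f.txt): modified={a.txt, b.txt, c.txt, d.txt, e.txt, f.txt} staged={none}
Final staged set: {none} -> count=0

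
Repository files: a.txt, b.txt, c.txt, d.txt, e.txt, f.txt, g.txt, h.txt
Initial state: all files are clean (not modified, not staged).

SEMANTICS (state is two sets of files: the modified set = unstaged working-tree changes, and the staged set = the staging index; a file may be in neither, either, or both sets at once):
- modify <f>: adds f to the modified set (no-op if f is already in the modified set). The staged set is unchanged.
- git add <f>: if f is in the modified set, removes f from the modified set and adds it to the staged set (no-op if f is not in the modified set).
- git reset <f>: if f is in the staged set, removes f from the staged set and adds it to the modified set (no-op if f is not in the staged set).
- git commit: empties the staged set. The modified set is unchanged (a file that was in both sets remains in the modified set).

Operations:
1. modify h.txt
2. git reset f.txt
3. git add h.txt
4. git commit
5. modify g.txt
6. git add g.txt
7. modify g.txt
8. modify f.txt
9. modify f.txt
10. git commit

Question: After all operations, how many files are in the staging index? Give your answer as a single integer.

After op 1 (modify h.txt): modified={h.txt} staged={none}
After op 2 (git reset f.txt): modified={h.txt} staged={none}
After op 3 (git add h.txt): modified={none} staged={h.txt}
After op 4 (git commit): modified={none} staged={none}
After op 5 (modify g.txt): modified={g.txt} staged={none}
After op 6 (git add g.txt): modified={none} staged={g.txt}
After op 7 (modify g.txt): modified={g.txt} staged={g.txt}
After op 8 (modify f.txt): modified={f.txt, g.txt} staged={g.txt}
After op 9 (modify f.txt): modified={f.txt, g.txt} staged={g.txt}
After op 10 (git commit): modified={f.txt, g.txt} staged={none}
Final staged set: {none} -> count=0

Answer: 0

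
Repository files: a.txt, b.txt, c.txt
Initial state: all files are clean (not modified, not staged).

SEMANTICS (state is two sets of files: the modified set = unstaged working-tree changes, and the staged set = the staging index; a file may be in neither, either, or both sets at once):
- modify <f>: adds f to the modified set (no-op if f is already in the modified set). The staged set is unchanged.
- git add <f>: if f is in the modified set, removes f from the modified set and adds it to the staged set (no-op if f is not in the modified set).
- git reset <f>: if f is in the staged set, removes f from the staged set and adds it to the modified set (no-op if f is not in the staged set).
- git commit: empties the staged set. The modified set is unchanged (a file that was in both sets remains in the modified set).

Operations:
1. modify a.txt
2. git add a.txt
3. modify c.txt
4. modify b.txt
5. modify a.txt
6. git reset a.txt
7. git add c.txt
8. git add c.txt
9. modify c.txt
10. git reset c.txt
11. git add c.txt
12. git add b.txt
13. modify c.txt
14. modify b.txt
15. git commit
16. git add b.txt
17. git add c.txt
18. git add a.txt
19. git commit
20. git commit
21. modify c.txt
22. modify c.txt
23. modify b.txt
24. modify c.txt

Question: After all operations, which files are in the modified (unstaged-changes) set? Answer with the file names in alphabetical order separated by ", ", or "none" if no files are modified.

Answer: b.txt, c.txt

Derivation:
After op 1 (modify a.txt): modified={a.txt} staged={none}
After op 2 (git add a.txt): modified={none} staged={a.txt}
After op 3 (modify c.txt): modified={c.txt} staged={a.txt}
After op 4 (modify b.txt): modified={b.txt, c.txt} staged={a.txt}
After op 5 (modify a.txt): modified={a.txt, b.txt, c.txt} staged={a.txt}
After op 6 (git reset a.txt): modified={a.txt, b.txt, c.txt} staged={none}
After op 7 (git add c.txt): modified={a.txt, b.txt} staged={c.txt}
After op 8 (git add c.txt): modified={a.txt, b.txt} staged={c.txt}
After op 9 (modify c.txt): modified={a.txt, b.txt, c.txt} staged={c.txt}
After op 10 (git reset c.txt): modified={a.txt, b.txt, c.txt} staged={none}
After op 11 (git add c.txt): modified={a.txt, b.txt} staged={c.txt}
After op 12 (git add b.txt): modified={a.txt} staged={b.txt, c.txt}
After op 13 (modify c.txt): modified={a.txt, c.txt} staged={b.txt, c.txt}
After op 14 (modify b.txt): modified={a.txt, b.txt, c.txt} staged={b.txt, c.txt}
After op 15 (git commit): modified={a.txt, b.txt, c.txt} staged={none}
After op 16 (git add b.txt): modified={a.txt, c.txt} staged={b.txt}
After op 17 (git add c.txt): modified={a.txt} staged={b.txt, c.txt}
After op 18 (git add a.txt): modified={none} staged={a.txt, b.txt, c.txt}
After op 19 (git commit): modified={none} staged={none}
After op 20 (git commit): modified={none} staged={none}
After op 21 (modify c.txt): modified={c.txt} staged={none}
After op 22 (modify c.txt): modified={c.txt} staged={none}
After op 23 (modify b.txt): modified={b.txt, c.txt} staged={none}
After op 24 (modify c.txt): modified={b.txt, c.txt} staged={none}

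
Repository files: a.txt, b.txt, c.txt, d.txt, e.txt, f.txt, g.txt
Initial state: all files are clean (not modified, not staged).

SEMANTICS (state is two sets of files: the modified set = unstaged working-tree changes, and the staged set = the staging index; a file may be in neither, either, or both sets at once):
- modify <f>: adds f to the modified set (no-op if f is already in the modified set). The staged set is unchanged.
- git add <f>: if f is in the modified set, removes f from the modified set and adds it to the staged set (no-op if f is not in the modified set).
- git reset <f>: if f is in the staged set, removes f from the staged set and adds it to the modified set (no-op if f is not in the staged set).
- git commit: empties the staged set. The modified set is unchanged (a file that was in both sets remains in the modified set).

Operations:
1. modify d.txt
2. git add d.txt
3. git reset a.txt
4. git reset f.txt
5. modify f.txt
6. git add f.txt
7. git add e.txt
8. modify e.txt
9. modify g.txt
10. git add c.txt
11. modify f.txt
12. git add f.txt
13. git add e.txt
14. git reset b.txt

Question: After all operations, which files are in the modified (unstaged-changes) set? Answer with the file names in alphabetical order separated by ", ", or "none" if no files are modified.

Answer: g.txt

Derivation:
After op 1 (modify d.txt): modified={d.txt} staged={none}
After op 2 (git add d.txt): modified={none} staged={d.txt}
After op 3 (git reset a.txt): modified={none} staged={d.txt}
After op 4 (git reset f.txt): modified={none} staged={d.txt}
After op 5 (modify f.txt): modified={f.txt} staged={d.txt}
After op 6 (git add f.txt): modified={none} staged={d.txt, f.txt}
After op 7 (git add e.txt): modified={none} staged={d.txt, f.txt}
After op 8 (modify e.txt): modified={e.txt} staged={d.txt, f.txt}
After op 9 (modify g.txt): modified={e.txt, g.txt} staged={d.txt, f.txt}
After op 10 (git add c.txt): modified={e.txt, g.txt} staged={d.txt, f.txt}
After op 11 (modify f.txt): modified={e.txt, f.txt, g.txt} staged={d.txt, f.txt}
After op 12 (git add f.txt): modified={e.txt, g.txt} staged={d.txt, f.txt}
After op 13 (git add e.txt): modified={g.txt} staged={d.txt, e.txt, f.txt}
After op 14 (git reset b.txt): modified={g.txt} staged={d.txt, e.txt, f.txt}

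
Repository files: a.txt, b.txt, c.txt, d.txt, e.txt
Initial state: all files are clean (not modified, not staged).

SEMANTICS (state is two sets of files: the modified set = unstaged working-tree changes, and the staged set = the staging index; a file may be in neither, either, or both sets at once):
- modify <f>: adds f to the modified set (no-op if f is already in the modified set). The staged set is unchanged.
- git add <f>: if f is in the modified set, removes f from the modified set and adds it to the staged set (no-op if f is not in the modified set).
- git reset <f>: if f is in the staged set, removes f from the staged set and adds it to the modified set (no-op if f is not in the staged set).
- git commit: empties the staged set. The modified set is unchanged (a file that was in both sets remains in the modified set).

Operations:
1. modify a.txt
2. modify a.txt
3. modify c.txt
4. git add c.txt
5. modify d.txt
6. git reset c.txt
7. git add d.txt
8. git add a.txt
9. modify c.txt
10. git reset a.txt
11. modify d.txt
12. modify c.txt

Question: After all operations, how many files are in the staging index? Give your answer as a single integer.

Answer: 1

Derivation:
After op 1 (modify a.txt): modified={a.txt} staged={none}
After op 2 (modify a.txt): modified={a.txt} staged={none}
After op 3 (modify c.txt): modified={a.txt, c.txt} staged={none}
After op 4 (git add c.txt): modified={a.txt} staged={c.txt}
After op 5 (modify d.txt): modified={a.txt, d.txt} staged={c.txt}
After op 6 (git reset c.txt): modified={a.txt, c.txt, d.txt} staged={none}
After op 7 (git add d.txt): modified={a.txt, c.txt} staged={d.txt}
After op 8 (git add a.txt): modified={c.txt} staged={a.txt, d.txt}
After op 9 (modify c.txt): modified={c.txt} staged={a.txt, d.txt}
After op 10 (git reset a.txt): modified={a.txt, c.txt} staged={d.txt}
After op 11 (modify d.txt): modified={a.txt, c.txt, d.txt} staged={d.txt}
After op 12 (modify c.txt): modified={a.txt, c.txt, d.txt} staged={d.txt}
Final staged set: {d.txt} -> count=1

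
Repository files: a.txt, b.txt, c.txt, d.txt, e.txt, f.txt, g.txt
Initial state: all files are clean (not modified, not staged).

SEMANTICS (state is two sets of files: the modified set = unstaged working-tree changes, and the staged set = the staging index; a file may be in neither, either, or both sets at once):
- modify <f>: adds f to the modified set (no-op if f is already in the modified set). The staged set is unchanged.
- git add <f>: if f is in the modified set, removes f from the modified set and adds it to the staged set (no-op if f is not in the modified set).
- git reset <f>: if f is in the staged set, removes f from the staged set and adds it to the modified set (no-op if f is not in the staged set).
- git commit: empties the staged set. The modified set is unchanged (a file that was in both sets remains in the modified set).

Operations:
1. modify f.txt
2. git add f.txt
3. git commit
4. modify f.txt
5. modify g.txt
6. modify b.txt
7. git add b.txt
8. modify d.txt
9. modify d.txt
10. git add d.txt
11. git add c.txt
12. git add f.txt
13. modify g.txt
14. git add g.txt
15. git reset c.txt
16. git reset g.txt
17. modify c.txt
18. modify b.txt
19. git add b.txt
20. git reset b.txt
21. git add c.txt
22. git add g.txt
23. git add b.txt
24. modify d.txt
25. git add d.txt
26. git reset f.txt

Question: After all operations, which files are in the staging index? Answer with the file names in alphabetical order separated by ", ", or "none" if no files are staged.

After op 1 (modify f.txt): modified={f.txt} staged={none}
After op 2 (git add f.txt): modified={none} staged={f.txt}
After op 3 (git commit): modified={none} staged={none}
After op 4 (modify f.txt): modified={f.txt} staged={none}
After op 5 (modify g.txt): modified={f.txt, g.txt} staged={none}
After op 6 (modify b.txt): modified={b.txt, f.txt, g.txt} staged={none}
After op 7 (git add b.txt): modified={f.txt, g.txt} staged={b.txt}
After op 8 (modify d.txt): modified={d.txt, f.txt, g.txt} staged={b.txt}
After op 9 (modify d.txt): modified={d.txt, f.txt, g.txt} staged={b.txt}
After op 10 (git add d.txt): modified={f.txt, g.txt} staged={b.txt, d.txt}
After op 11 (git add c.txt): modified={f.txt, g.txt} staged={b.txt, d.txt}
After op 12 (git add f.txt): modified={g.txt} staged={b.txt, d.txt, f.txt}
After op 13 (modify g.txt): modified={g.txt} staged={b.txt, d.txt, f.txt}
After op 14 (git add g.txt): modified={none} staged={b.txt, d.txt, f.txt, g.txt}
After op 15 (git reset c.txt): modified={none} staged={b.txt, d.txt, f.txt, g.txt}
After op 16 (git reset g.txt): modified={g.txt} staged={b.txt, d.txt, f.txt}
After op 17 (modify c.txt): modified={c.txt, g.txt} staged={b.txt, d.txt, f.txt}
After op 18 (modify b.txt): modified={b.txt, c.txt, g.txt} staged={b.txt, d.txt, f.txt}
After op 19 (git add b.txt): modified={c.txt, g.txt} staged={b.txt, d.txt, f.txt}
After op 20 (git reset b.txt): modified={b.txt, c.txt, g.txt} staged={d.txt, f.txt}
After op 21 (git add c.txt): modified={b.txt, g.txt} staged={c.txt, d.txt, f.txt}
After op 22 (git add g.txt): modified={b.txt} staged={c.txt, d.txt, f.txt, g.txt}
After op 23 (git add b.txt): modified={none} staged={b.txt, c.txt, d.txt, f.txt, g.txt}
After op 24 (modify d.txt): modified={d.txt} staged={b.txt, c.txt, d.txt, f.txt, g.txt}
After op 25 (git add d.txt): modified={none} staged={b.txt, c.txt, d.txt, f.txt, g.txt}
After op 26 (git reset f.txt): modified={f.txt} staged={b.txt, c.txt, d.txt, g.txt}

Answer: b.txt, c.txt, d.txt, g.txt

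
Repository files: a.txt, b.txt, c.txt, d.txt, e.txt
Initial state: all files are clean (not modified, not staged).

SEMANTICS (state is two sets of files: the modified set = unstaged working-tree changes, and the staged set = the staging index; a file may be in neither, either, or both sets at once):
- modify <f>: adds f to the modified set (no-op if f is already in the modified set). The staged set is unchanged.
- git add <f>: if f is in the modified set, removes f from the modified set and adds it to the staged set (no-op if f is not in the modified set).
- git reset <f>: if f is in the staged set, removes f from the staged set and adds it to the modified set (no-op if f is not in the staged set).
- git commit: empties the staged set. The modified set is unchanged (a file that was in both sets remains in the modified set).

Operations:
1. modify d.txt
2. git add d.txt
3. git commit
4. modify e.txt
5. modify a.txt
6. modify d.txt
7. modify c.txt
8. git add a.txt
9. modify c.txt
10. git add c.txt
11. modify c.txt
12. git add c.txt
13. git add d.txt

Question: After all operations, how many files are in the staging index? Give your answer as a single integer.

After op 1 (modify d.txt): modified={d.txt} staged={none}
After op 2 (git add d.txt): modified={none} staged={d.txt}
After op 3 (git commit): modified={none} staged={none}
After op 4 (modify e.txt): modified={e.txt} staged={none}
After op 5 (modify a.txt): modified={a.txt, e.txt} staged={none}
After op 6 (modify d.txt): modified={a.txt, d.txt, e.txt} staged={none}
After op 7 (modify c.txt): modified={a.txt, c.txt, d.txt, e.txt} staged={none}
After op 8 (git add a.txt): modified={c.txt, d.txt, e.txt} staged={a.txt}
After op 9 (modify c.txt): modified={c.txt, d.txt, e.txt} staged={a.txt}
After op 10 (git add c.txt): modified={d.txt, e.txt} staged={a.txt, c.txt}
After op 11 (modify c.txt): modified={c.txt, d.txt, e.txt} staged={a.txt, c.txt}
After op 12 (git add c.txt): modified={d.txt, e.txt} staged={a.txt, c.txt}
After op 13 (git add d.txt): modified={e.txt} staged={a.txt, c.txt, d.txt}
Final staged set: {a.txt, c.txt, d.txt} -> count=3

Answer: 3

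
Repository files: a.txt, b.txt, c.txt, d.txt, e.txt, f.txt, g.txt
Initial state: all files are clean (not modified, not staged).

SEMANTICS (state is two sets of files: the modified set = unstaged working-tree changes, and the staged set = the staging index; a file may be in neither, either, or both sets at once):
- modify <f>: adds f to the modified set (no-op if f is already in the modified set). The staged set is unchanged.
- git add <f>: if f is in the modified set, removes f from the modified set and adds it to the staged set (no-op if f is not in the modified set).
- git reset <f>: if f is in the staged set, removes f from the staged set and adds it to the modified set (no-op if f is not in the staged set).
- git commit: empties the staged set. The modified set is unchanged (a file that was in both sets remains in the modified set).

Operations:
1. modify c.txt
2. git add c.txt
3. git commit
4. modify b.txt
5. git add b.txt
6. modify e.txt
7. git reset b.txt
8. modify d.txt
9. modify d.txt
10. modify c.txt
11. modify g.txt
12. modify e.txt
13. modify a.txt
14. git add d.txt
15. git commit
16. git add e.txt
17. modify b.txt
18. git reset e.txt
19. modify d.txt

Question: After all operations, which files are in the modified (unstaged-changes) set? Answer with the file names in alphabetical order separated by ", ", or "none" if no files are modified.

Answer: a.txt, b.txt, c.txt, d.txt, e.txt, g.txt

Derivation:
After op 1 (modify c.txt): modified={c.txt} staged={none}
After op 2 (git add c.txt): modified={none} staged={c.txt}
After op 3 (git commit): modified={none} staged={none}
After op 4 (modify b.txt): modified={b.txt} staged={none}
After op 5 (git add b.txt): modified={none} staged={b.txt}
After op 6 (modify e.txt): modified={e.txt} staged={b.txt}
After op 7 (git reset b.txt): modified={b.txt, e.txt} staged={none}
After op 8 (modify d.txt): modified={b.txt, d.txt, e.txt} staged={none}
After op 9 (modify d.txt): modified={b.txt, d.txt, e.txt} staged={none}
After op 10 (modify c.txt): modified={b.txt, c.txt, d.txt, e.txt} staged={none}
After op 11 (modify g.txt): modified={b.txt, c.txt, d.txt, e.txt, g.txt} staged={none}
After op 12 (modify e.txt): modified={b.txt, c.txt, d.txt, e.txt, g.txt} staged={none}
After op 13 (modify a.txt): modified={a.txt, b.txt, c.txt, d.txt, e.txt, g.txt} staged={none}
After op 14 (git add d.txt): modified={a.txt, b.txt, c.txt, e.txt, g.txt} staged={d.txt}
After op 15 (git commit): modified={a.txt, b.txt, c.txt, e.txt, g.txt} staged={none}
After op 16 (git add e.txt): modified={a.txt, b.txt, c.txt, g.txt} staged={e.txt}
After op 17 (modify b.txt): modified={a.txt, b.txt, c.txt, g.txt} staged={e.txt}
After op 18 (git reset e.txt): modified={a.txt, b.txt, c.txt, e.txt, g.txt} staged={none}
After op 19 (modify d.txt): modified={a.txt, b.txt, c.txt, d.txt, e.txt, g.txt} staged={none}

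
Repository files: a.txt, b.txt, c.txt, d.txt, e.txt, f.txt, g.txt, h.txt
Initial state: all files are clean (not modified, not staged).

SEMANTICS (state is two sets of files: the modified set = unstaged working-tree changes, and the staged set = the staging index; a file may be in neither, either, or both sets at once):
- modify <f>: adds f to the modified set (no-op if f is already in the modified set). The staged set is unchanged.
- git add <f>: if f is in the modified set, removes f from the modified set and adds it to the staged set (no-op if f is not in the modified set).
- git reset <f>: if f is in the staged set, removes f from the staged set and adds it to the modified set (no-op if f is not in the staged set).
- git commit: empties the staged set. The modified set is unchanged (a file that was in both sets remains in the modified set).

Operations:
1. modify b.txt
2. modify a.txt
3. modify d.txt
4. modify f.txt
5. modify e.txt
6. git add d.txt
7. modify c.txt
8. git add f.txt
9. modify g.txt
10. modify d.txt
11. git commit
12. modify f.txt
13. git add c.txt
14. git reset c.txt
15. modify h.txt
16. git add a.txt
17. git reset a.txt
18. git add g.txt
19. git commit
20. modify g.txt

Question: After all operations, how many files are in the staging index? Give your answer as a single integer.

Answer: 0

Derivation:
After op 1 (modify b.txt): modified={b.txt} staged={none}
After op 2 (modify a.txt): modified={a.txt, b.txt} staged={none}
After op 3 (modify d.txt): modified={a.txt, b.txt, d.txt} staged={none}
After op 4 (modify f.txt): modified={a.txt, b.txt, d.txt, f.txt} staged={none}
After op 5 (modify e.txt): modified={a.txt, b.txt, d.txt, e.txt, f.txt} staged={none}
After op 6 (git add d.txt): modified={a.txt, b.txt, e.txt, f.txt} staged={d.txt}
After op 7 (modify c.txt): modified={a.txt, b.txt, c.txt, e.txt, f.txt} staged={d.txt}
After op 8 (git add f.txt): modified={a.txt, b.txt, c.txt, e.txt} staged={d.txt, f.txt}
After op 9 (modify g.txt): modified={a.txt, b.txt, c.txt, e.txt, g.txt} staged={d.txt, f.txt}
After op 10 (modify d.txt): modified={a.txt, b.txt, c.txt, d.txt, e.txt, g.txt} staged={d.txt, f.txt}
After op 11 (git commit): modified={a.txt, b.txt, c.txt, d.txt, e.txt, g.txt} staged={none}
After op 12 (modify f.txt): modified={a.txt, b.txt, c.txt, d.txt, e.txt, f.txt, g.txt} staged={none}
After op 13 (git add c.txt): modified={a.txt, b.txt, d.txt, e.txt, f.txt, g.txt} staged={c.txt}
After op 14 (git reset c.txt): modified={a.txt, b.txt, c.txt, d.txt, e.txt, f.txt, g.txt} staged={none}
After op 15 (modify h.txt): modified={a.txt, b.txt, c.txt, d.txt, e.txt, f.txt, g.txt, h.txt} staged={none}
After op 16 (git add a.txt): modified={b.txt, c.txt, d.txt, e.txt, f.txt, g.txt, h.txt} staged={a.txt}
After op 17 (git reset a.txt): modified={a.txt, b.txt, c.txt, d.txt, e.txt, f.txt, g.txt, h.txt} staged={none}
After op 18 (git add g.txt): modified={a.txt, b.txt, c.txt, d.txt, e.txt, f.txt, h.txt} staged={g.txt}
After op 19 (git commit): modified={a.txt, b.txt, c.txt, d.txt, e.txt, f.txt, h.txt} staged={none}
After op 20 (modify g.txt): modified={a.txt, b.txt, c.txt, d.txt, e.txt, f.txt, g.txt, h.txt} staged={none}
Final staged set: {none} -> count=0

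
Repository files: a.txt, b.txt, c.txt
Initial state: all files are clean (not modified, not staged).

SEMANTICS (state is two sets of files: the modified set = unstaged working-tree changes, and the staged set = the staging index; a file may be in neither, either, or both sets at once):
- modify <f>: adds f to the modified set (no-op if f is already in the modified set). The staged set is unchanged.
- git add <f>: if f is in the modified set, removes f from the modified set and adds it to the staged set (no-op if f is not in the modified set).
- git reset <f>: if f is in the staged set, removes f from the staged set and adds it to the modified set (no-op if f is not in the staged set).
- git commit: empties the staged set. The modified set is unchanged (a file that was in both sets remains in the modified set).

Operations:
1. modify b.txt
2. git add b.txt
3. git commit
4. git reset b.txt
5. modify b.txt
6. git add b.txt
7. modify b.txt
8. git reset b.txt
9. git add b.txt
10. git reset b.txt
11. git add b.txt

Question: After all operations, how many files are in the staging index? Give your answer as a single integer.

After op 1 (modify b.txt): modified={b.txt} staged={none}
After op 2 (git add b.txt): modified={none} staged={b.txt}
After op 3 (git commit): modified={none} staged={none}
After op 4 (git reset b.txt): modified={none} staged={none}
After op 5 (modify b.txt): modified={b.txt} staged={none}
After op 6 (git add b.txt): modified={none} staged={b.txt}
After op 7 (modify b.txt): modified={b.txt} staged={b.txt}
After op 8 (git reset b.txt): modified={b.txt} staged={none}
After op 9 (git add b.txt): modified={none} staged={b.txt}
After op 10 (git reset b.txt): modified={b.txt} staged={none}
After op 11 (git add b.txt): modified={none} staged={b.txt}
Final staged set: {b.txt} -> count=1

Answer: 1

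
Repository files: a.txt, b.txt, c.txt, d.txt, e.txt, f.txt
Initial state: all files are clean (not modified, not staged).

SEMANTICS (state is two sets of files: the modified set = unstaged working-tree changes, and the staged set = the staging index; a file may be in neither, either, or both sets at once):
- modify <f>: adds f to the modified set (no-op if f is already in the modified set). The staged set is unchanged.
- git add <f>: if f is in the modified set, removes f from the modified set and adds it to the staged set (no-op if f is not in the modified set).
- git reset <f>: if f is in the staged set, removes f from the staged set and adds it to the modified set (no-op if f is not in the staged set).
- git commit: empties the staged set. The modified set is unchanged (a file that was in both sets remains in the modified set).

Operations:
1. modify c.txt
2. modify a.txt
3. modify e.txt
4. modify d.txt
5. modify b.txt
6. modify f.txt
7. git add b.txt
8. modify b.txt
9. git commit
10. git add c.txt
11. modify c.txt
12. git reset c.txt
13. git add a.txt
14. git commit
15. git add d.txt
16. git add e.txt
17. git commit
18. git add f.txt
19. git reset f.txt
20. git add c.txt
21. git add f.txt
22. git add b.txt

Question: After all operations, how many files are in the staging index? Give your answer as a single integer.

After op 1 (modify c.txt): modified={c.txt} staged={none}
After op 2 (modify a.txt): modified={a.txt, c.txt} staged={none}
After op 3 (modify e.txt): modified={a.txt, c.txt, e.txt} staged={none}
After op 4 (modify d.txt): modified={a.txt, c.txt, d.txt, e.txt} staged={none}
After op 5 (modify b.txt): modified={a.txt, b.txt, c.txt, d.txt, e.txt} staged={none}
After op 6 (modify f.txt): modified={a.txt, b.txt, c.txt, d.txt, e.txt, f.txt} staged={none}
After op 7 (git add b.txt): modified={a.txt, c.txt, d.txt, e.txt, f.txt} staged={b.txt}
After op 8 (modify b.txt): modified={a.txt, b.txt, c.txt, d.txt, e.txt, f.txt} staged={b.txt}
After op 9 (git commit): modified={a.txt, b.txt, c.txt, d.txt, e.txt, f.txt} staged={none}
After op 10 (git add c.txt): modified={a.txt, b.txt, d.txt, e.txt, f.txt} staged={c.txt}
After op 11 (modify c.txt): modified={a.txt, b.txt, c.txt, d.txt, e.txt, f.txt} staged={c.txt}
After op 12 (git reset c.txt): modified={a.txt, b.txt, c.txt, d.txt, e.txt, f.txt} staged={none}
After op 13 (git add a.txt): modified={b.txt, c.txt, d.txt, e.txt, f.txt} staged={a.txt}
After op 14 (git commit): modified={b.txt, c.txt, d.txt, e.txt, f.txt} staged={none}
After op 15 (git add d.txt): modified={b.txt, c.txt, e.txt, f.txt} staged={d.txt}
After op 16 (git add e.txt): modified={b.txt, c.txt, f.txt} staged={d.txt, e.txt}
After op 17 (git commit): modified={b.txt, c.txt, f.txt} staged={none}
After op 18 (git add f.txt): modified={b.txt, c.txt} staged={f.txt}
After op 19 (git reset f.txt): modified={b.txt, c.txt, f.txt} staged={none}
After op 20 (git add c.txt): modified={b.txt, f.txt} staged={c.txt}
After op 21 (git add f.txt): modified={b.txt} staged={c.txt, f.txt}
After op 22 (git add b.txt): modified={none} staged={b.txt, c.txt, f.txt}
Final staged set: {b.txt, c.txt, f.txt} -> count=3

Answer: 3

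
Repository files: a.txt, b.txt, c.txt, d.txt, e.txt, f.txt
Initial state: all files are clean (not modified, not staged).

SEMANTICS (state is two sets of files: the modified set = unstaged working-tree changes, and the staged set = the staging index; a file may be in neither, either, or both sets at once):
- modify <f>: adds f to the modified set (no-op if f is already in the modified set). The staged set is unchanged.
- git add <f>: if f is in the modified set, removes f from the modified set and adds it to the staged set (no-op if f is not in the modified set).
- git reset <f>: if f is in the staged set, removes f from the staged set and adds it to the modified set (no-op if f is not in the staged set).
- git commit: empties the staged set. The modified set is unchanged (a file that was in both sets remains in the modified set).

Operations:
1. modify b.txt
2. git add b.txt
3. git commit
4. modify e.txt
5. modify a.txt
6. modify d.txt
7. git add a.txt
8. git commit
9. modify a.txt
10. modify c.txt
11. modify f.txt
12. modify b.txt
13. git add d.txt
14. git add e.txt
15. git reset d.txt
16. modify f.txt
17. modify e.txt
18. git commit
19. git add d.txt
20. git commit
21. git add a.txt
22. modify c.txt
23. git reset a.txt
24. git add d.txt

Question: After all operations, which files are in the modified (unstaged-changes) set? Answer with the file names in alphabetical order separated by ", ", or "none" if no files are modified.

After op 1 (modify b.txt): modified={b.txt} staged={none}
After op 2 (git add b.txt): modified={none} staged={b.txt}
After op 3 (git commit): modified={none} staged={none}
After op 4 (modify e.txt): modified={e.txt} staged={none}
After op 5 (modify a.txt): modified={a.txt, e.txt} staged={none}
After op 6 (modify d.txt): modified={a.txt, d.txt, e.txt} staged={none}
After op 7 (git add a.txt): modified={d.txt, e.txt} staged={a.txt}
After op 8 (git commit): modified={d.txt, e.txt} staged={none}
After op 9 (modify a.txt): modified={a.txt, d.txt, e.txt} staged={none}
After op 10 (modify c.txt): modified={a.txt, c.txt, d.txt, e.txt} staged={none}
After op 11 (modify f.txt): modified={a.txt, c.txt, d.txt, e.txt, f.txt} staged={none}
After op 12 (modify b.txt): modified={a.txt, b.txt, c.txt, d.txt, e.txt, f.txt} staged={none}
After op 13 (git add d.txt): modified={a.txt, b.txt, c.txt, e.txt, f.txt} staged={d.txt}
After op 14 (git add e.txt): modified={a.txt, b.txt, c.txt, f.txt} staged={d.txt, e.txt}
After op 15 (git reset d.txt): modified={a.txt, b.txt, c.txt, d.txt, f.txt} staged={e.txt}
After op 16 (modify f.txt): modified={a.txt, b.txt, c.txt, d.txt, f.txt} staged={e.txt}
After op 17 (modify e.txt): modified={a.txt, b.txt, c.txt, d.txt, e.txt, f.txt} staged={e.txt}
After op 18 (git commit): modified={a.txt, b.txt, c.txt, d.txt, e.txt, f.txt} staged={none}
After op 19 (git add d.txt): modified={a.txt, b.txt, c.txt, e.txt, f.txt} staged={d.txt}
After op 20 (git commit): modified={a.txt, b.txt, c.txt, e.txt, f.txt} staged={none}
After op 21 (git add a.txt): modified={b.txt, c.txt, e.txt, f.txt} staged={a.txt}
After op 22 (modify c.txt): modified={b.txt, c.txt, e.txt, f.txt} staged={a.txt}
After op 23 (git reset a.txt): modified={a.txt, b.txt, c.txt, e.txt, f.txt} staged={none}
After op 24 (git add d.txt): modified={a.txt, b.txt, c.txt, e.txt, f.txt} staged={none}

Answer: a.txt, b.txt, c.txt, e.txt, f.txt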